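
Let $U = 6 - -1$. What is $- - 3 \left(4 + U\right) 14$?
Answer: $462$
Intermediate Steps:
$U = 7$ ($U = 6 + 1 = 7$)
$- - 3 \left(4 + U\right) 14 = - - 3 \left(4 + 7\right) 14 = - - 3 \cdot 11 \cdot 14 = - \left(-1\right) 33 \cdot 14 = - \left(-33\right) 14 = \left(-1\right) \left(-462\right) = 462$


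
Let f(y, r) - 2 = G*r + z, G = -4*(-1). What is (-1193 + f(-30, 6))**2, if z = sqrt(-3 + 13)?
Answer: (1167 - sqrt(10))**2 ≈ 1.3545e+6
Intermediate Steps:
G = 4
z = sqrt(10) ≈ 3.1623
f(y, r) = 2 + sqrt(10) + 4*r (f(y, r) = 2 + (4*r + sqrt(10)) = 2 + (sqrt(10) + 4*r) = 2 + sqrt(10) + 4*r)
(-1193 + f(-30, 6))**2 = (-1193 + (2 + sqrt(10) + 4*6))**2 = (-1193 + (2 + sqrt(10) + 24))**2 = (-1193 + (26 + sqrt(10)))**2 = (-1167 + sqrt(10))**2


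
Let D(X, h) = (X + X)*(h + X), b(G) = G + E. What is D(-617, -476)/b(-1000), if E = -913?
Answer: -1348762/1913 ≈ -705.05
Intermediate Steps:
b(G) = -913 + G (b(G) = G - 913 = -913 + G)
D(X, h) = 2*X*(X + h) (D(X, h) = (2*X)*(X + h) = 2*X*(X + h))
D(-617, -476)/b(-1000) = (2*(-617)*(-617 - 476))/(-913 - 1000) = (2*(-617)*(-1093))/(-1913) = 1348762*(-1/1913) = -1348762/1913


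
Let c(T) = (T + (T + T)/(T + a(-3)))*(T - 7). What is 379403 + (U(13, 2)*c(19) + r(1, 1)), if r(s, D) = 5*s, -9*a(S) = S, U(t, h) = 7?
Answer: 11053904/29 ≈ 3.8117e+5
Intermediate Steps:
a(S) = -S/9
c(T) = (-7 + T)*(T + 2*T/(⅓ + T)) (c(T) = (T + (T + T)/(T - ⅑*(-3)))*(T - 7) = (T + (2*T)/(T + ⅓))*(-7 + T) = (T + (2*T)/(⅓ + T))*(-7 + T) = (T + 2*T/(⅓ + T))*(-7 + T) = (-7 + T)*(T + 2*T/(⅓ + T)))
379403 + (U(13, 2)*c(19) + r(1, 1)) = 379403 + (7*(19*(-49 - 14*19 + 3*19²)/(1 + 3*19)) + 5*1) = 379403 + (7*(19*(-49 - 266 + 3*361)/(1 + 57)) + 5) = 379403 + (7*(19*(-49 - 266 + 1083)/58) + 5) = 379403 + (7*(19*(1/58)*768) + 5) = 379403 + (7*(7296/29) + 5) = 379403 + (51072/29 + 5) = 379403 + 51217/29 = 11053904/29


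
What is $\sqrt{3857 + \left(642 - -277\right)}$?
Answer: $2 \sqrt{1194} \approx 69.109$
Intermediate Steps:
$\sqrt{3857 + \left(642 - -277\right)} = \sqrt{3857 + \left(642 + 277\right)} = \sqrt{3857 + 919} = \sqrt{4776} = 2 \sqrt{1194}$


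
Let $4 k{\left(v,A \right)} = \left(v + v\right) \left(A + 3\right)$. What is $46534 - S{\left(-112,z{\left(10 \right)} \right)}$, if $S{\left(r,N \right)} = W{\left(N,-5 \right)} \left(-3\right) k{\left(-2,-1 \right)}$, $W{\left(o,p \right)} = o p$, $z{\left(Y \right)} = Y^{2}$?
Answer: $49534$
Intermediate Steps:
$k{\left(v,A \right)} = \frac{v \left(3 + A\right)}{2}$ ($k{\left(v,A \right)} = \frac{\left(v + v\right) \left(A + 3\right)}{4} = \frac{2 v \left(3 + A\right)}{4} = \frac{v \left(3 + A\right)}{2}$)
$S{\left(r,N \right)} = - 30 N$ ($S{\left(r,N \right)} = N \left(-5\right) \left(-3\right) \frac{1}{2} \left(-2\right) \left(3 - 1\right) = - 5 N \left(-3\right) \frac{1}{2} \left(-2\right) 2 = 15 N \left(-2\right) = - 30 N$)
$46534 - S{\left(-112,z{\left(10 \right)} \right)} = 46534 - - 30 \cdot 10^{2} = 46534 - \left(-30\right) 100 = 46534 - -3000 = 46534 + 3000 = 49534$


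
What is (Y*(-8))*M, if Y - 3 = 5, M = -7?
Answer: 448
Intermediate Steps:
Y = 8 (Y = 3 + 5 = 8)
(Y*(-8))*M = (8*(-8))*(-7) = -64*(-7) = 448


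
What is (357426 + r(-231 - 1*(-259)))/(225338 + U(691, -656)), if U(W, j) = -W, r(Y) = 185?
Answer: 357611/224647 ≈ 1.5919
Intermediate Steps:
(357426 + r(-231 - 1*(-259)))/(225338 + U(691, -656)) = (357426 + 185)/(225338 - 1*691) = 357611/(225338 - 691) = 357611/224647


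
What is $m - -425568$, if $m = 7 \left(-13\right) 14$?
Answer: $424294$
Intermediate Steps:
$m = -1274$ ($m = \left(-91\right) 14 = -1274$)
$m - -425568 = -1274 - -425568 = -1274 + 425568 = 424294$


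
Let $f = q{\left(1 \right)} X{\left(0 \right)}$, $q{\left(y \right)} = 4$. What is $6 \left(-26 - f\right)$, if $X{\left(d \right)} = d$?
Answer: $-156$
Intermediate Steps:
$f = 0$ ($f = 4 \cdot 0 = 0$)
$6 \left(-26 - f\right) = 6 \left(-26 - 0\right) = 6 \left(-26 + 0\right) = 6 \left(-26\right) = -156$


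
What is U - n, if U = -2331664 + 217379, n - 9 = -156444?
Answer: -1957850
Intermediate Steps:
n = -156435 (n = 9 - 156444 = -156435)
U = -2114285
U - n = -2114285 - 1*(-156435) = -2114285 + 156435 = -1957850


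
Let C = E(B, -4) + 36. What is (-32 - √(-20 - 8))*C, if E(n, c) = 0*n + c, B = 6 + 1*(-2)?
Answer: -1024 - 64*I*√7 ≈ -1024.0 - 169.33*I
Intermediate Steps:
B = 4 (B = 6 - 2 = 4)
E(n, c) = c (E(n, c) = 0 + c = c)
C = 32 (C = -4 + 36 = 32)
(-32 - √(-20 - 8))*C = (-32 - √(-20 - 8))*32 = (-32 - √(-28))*32 = (-32 - 2*I*√7)*32 = -1024 - 64*I*√7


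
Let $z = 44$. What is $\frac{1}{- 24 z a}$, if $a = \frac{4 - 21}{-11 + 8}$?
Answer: $- \frac{1}{5984} \approx -0.00016711$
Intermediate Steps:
$a = \frac{17}{3}$ ($a = - \frac{17}{-3} = \left(-17\right) \left(- \frac{1}{3}\right) = \frac{17}{3} \approx 5.6667$)
$\frac{1}{- 24 z a} = \frac{1}{\left(-24\right) 44 \cdot \frac{17}{3}} = \frac{1}{\left(-1056\right) \frac{17}{3}} = \frac{1}{-5984} = - \frac{1}{5984}$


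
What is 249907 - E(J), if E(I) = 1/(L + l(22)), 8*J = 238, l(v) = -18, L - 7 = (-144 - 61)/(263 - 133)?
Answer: 81719615/327 ≈ 2.4991e+5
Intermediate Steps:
L = 141/26 (L = 7 + (-144 - 61)/(263 - 133) = 7 - 205/130 = 7 - 205*1/130 = 7 - 41/26 = 141/26 ≈ 5.4231)
J = 119/4 (J = (⅛)*238 = 119/4 ≈ 29.750)
E(I) = -26/327 (E(I) = 1/(141/26 - 18) = 1/(-327/26) = -26/327)
249907 - E(J) = 249907 - 1*(-26/327) = 249907 + 26/327 = 81719615/327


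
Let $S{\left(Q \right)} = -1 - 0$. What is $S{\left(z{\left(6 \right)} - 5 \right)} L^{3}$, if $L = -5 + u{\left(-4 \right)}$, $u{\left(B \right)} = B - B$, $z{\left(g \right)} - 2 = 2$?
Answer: $125$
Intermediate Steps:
$z{\left(g \right)} = 4$ ($z{\left(g \right)} = 2 + 2 = 4$)
$u{\left(B \right)} = 0$
$L = -5$ ($L = -5 + 0 = -5$)
$S{\left(Q \right)} = -1$ ($S{\left(Q \right)} = -1 + 0 = -1$)
$S{\left(z{\left(6 \right)} - 5 \right)} L^{3} = - \left(-5\right)^{3} = \left(-1\right) \left(-125\right) = 125$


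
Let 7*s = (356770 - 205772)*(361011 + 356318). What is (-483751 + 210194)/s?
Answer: -1914899/108315244342 ≈ -1.7679e-5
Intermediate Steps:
s = 108315244342/7 (s = ((356770 - 205772)*(361011 + 356318))/7 = (150998*717329)/7 = (⅐)*108315244342 = 108315244342/7 ≈ 1.5474e+10)
(-483751 + 210194)/s = (-483751 + 210194)/(108315244342/7) = -273557*7/108315244342 = -1914899/108315244342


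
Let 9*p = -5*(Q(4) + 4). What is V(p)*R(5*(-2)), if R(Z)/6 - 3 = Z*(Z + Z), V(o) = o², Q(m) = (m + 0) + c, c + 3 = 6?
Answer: 1228150/27 ≈ 45487.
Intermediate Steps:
c = 3 (c = -3 + 6 = 3)
Q(m) = 3 + m (Q(m) = (m + 0) + 3 = m + 3 = 3 + m)
p = -55/9 (p = (-5*((3 + 4) + 4))/9 = (-5*(7 + 4))/9 = (-5*11)/9 = (⅑)*(-55) = -55/9 ≈ -6.1111)
R(Z) = 18 + 12*Z² (R(Z) = 18 + 6*(Z*(Z + Z)) = 18 + 6*(Z*(2*Z)) = 18 + 6*(2*Z²) = 18 + 12*Z²)
V(p)*R(5*(-2)) = (-55/9)²*(18 + 12*(5*(-2))²) = 3025*(18 + 12*(-10)²)/81 = 3025*(18 + 12*100)/81 = 3025*(18 + 1200)/81 = (3025/81)*1218 = 1228150/27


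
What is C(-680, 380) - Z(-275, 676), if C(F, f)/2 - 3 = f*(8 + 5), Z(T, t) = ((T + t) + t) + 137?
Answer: 8672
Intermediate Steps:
Z(T, t) = 137 + T + 2*t (Z(T, t) = (T + 2*t) + 137 = 137 + T + 2*t)
C(F, f) = 6 + 26*f (C(F, f) = 6 + 2*(f*(8 + 5)) = 6 + 2*(f*13) = 6 + 2*(13*f) = 6 + 26*f)
C(-680, 380) - Z(-275, 676) = (6 + 26*380) - (137 - 275 + 2*676) = (6 + 9880) - (137 - 275 + 1352) = 9886 - 1*1214 = 9886 - 1214 = 8672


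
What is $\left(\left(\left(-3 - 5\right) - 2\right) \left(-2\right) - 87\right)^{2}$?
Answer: $4489$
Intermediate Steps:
$\left(\left(\left(-3 - 5\right) - 2\right) \left(-2\right) - 87\right)^{2} = \left(\left(-8 - 2\right) \left(-2\right) - 87\right)^{2} = \left(\left(-10\right) \left(-2\right) - 87\right)^{2} = \left(20 - 87\right)^{2} = \left(-67\right)^{2} = 4489$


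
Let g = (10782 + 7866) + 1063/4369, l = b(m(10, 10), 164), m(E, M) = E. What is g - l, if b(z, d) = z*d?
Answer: 74309015/4369 ≈ 17008.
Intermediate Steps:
b(z, d) = d*z
l = 1640 (l = 164*10 = 1640)
g = 81474175/4369 (g = 18648 + 1063*(1/4369) = 18648 + 1063/4369 = 81474175/4369 ≈ 18648.)
g - l = 81474175/4369 - 1*1640 = 81474175/4369 - 1640 = 74309015/4369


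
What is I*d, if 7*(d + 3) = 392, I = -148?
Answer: -7844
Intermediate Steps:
d = 53 (d = -3 + (1/7)*392 = -3 + 56 = 53)
I*d = -148*53 = -7844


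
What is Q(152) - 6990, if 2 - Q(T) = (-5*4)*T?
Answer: -3948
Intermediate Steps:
Q(T) = 2 + 20*T (Q(T) = 2 - (-5*4)*T = 2 - (-20)*T = 2 + 20*T)
Q(152) - 6990 = (2 + 20*152) - 6990 = (2 + 3040) - 6990 = 3042 - 6990 = -3948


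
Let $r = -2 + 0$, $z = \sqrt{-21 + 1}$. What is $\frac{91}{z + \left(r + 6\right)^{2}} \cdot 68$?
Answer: $\frac{24752}{69} - \frac{3094 i \sqrt{5}}{69} \approx 358.72 - 100.27 i$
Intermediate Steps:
$z = 2 i \sqrt{5}$ ($z = \sqrt{-20} = 2 i \sqrt{5} \approx 4.4721 i$)
$r = -2$
$\frac{91}{z + \left(r + 6\right)^{2}} \cdot 68 = \frac{91}{2 i \sqrt{5} + \left(-2 + 6\right)^{2}} \cdot 68 = \frac{91}{2 i \sqrt{5} + 4^{2}} \cdot 68 = \frac{91}{2 i \sqrt{5} + 16} \cdot 68 = \frac{91}{16 + 2 i \sqrt{5}} \cdot 68 = \frac{6188}{16 + 2 i \sqrt{5}}$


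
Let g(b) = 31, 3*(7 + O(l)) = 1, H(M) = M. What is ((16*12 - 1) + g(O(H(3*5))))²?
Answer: 49284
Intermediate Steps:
O(l) = -20/3 (O(l) = -7 + (⅓)*1 = -7 + ⅓ = -20/3)
((16*12 - 1) + g(O(H(3*5))))² = ((16*12 - 1) + 31)² = ((192 - 1) + 31)² = (191 + 31)² = 222² = 49284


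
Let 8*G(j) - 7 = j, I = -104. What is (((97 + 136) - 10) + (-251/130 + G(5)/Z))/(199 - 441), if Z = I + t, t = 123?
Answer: -136559/149435 ≈ -0.91384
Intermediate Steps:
G(j) = 7/8 + j/8
Z = 19 (Z = -104 + 123 = 19)
(((97 + 136) - 10) + (-251/130 + G(5)/Z))/(199 - 441) = (((97 + 136) - 10) + (-251/130 + (7/8 + (⅛)*5)/19))/(199 - 441) = ((233 - 10) + (-251*1/130 + (7/8 + 5/8)*(1/19)))/(-242) = (223 + (-251/130 + (3/2)*(1/19)))*(-1/242) = (223 + (-251/130 + 3/38))*(-1/242) = (223 - 2287/1235)*(-1/242) = (273118/1235)*(-1/242) = -136559/149435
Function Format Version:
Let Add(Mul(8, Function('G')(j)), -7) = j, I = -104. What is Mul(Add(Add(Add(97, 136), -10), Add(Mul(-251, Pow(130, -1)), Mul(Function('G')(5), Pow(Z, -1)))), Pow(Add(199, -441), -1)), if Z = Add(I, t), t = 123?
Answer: Rational(-136559, 149435) ≈ -0.91384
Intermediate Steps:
Function('G')(j) = Add(Rational(7, 8), Mul(Rational(1, 8), j))
Z = 19 (Z = Add(-104, 123) = 19)
Mul(Add(Add(Add(97, 136), -10), Add(Mul(-251, Pow(130, -1)), Mul(Function('G')(5), Pow(Z, -1)))), Pow(Add(199, -441), -1)) = Mul(Add(Add(Add(97, 136), -10), Add(Mul(-251, Pow(130, -1)), Mul(Add(Rational(7, 8), Mul(Rational(1, 8), 5)), Pow(19, -1)))), Pow(Add(199, -441), -1)) = Mul(Add(Add(233, -10), Add(Mul(-251, Rational(1, 130)), Mul(Add(Rational(7, 8), Rational(5, 8)), Rational(1, 19)))), Pow(-242, -1)) = Mul(Add(223, Add(Rational(-251, 130), Mul(Rational(3, 2), Rational(1, 19)))), Rational(-1, 242)) = Mul(Add(223, Add(Rational(-251, 130), Rational(3, 38))), Rational(-1, 242)) = Mul(Add(223, Rational(-2287, 1235)), Rational(-1, 242)) = Mul(Rational(273118, 1235), Rational(-1, 242)) = Rational(-136559, 149435)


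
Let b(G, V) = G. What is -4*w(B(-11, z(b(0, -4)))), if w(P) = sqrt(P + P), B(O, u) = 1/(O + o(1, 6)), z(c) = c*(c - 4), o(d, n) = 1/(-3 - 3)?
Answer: -8*I*sqrt(201)/67 ≈ -1.6928*I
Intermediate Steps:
o(d, n) = -1/6 (o(d, n) = 1/(-6) = -1/6)
z(c) = c*(-4 + c)
B(O, u) = 1/(-1/6 + O) (B(O, u) = 1/(O - 1/6) = 1/(-1/6 + O))
w(P) = sqrt(2)*sqrt(P) (w(P) = sqrt(2*P) = sqrt(2)*sqrt(P))
-4*w(B(-11, z(b(0, -4)))) = -4*sqrt(2)*sqrt(6/(-1 + 6*(-11))) = -4*sqrt(2)*sqrt(6/(-1 - 66)) = -4*sqrt(2)*sqrt(6/(-67)) = -4*sqrt(2)*sqrt(6*(-1/67)) = -4*sqrt(2)*sqrt(-6/67) = -4*sqrt(2)*I*sqrt(402)/67 = -8*I*sqrt(201)/67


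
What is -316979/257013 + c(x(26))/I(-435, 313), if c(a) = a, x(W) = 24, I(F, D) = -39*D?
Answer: -1291843655/1045785897 ≈ -1.2353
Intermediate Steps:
-316979/257013 + c(x(26))/I(-435, 313) = -316979/257013 + 24/((-39*313)) = -316979*1/257013 + 24/(-12207) = -316979/257013 + 24*(-1/12207) = -316979/257013 - 8/4069 = -1291843655/1045785897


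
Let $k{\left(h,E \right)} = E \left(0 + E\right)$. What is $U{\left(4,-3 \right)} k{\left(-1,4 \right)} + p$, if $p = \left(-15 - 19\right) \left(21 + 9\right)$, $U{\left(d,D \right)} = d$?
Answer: $-956$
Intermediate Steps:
$k{\left(h,E \right)} = E^{2}$ ($k{\left(h,E \right)} = E E = E^{2}$)
$p = -1020$ ($p = \left(-34\right) 30 = -1020$)
$U{\left(4,-3 \right)} k{\left(-1,4 \right)} + p = 4 \cdot 4^{2} - 1020 = 4 \cdot 16 - 1020 = 64 - 1020 = -956$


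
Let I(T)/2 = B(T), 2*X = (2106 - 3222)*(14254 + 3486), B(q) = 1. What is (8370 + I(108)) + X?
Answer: -9890548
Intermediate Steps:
X = -9898920 (X = ((2106 - 3222)*(14254 + 3486))/2 = (-1116*17740)/2 = (½)*(-19797840) = -9898920)
I(T) = 2 (I(T) = 2*1 = 2)
(8370 + I(108)) + X = (8370 + 2) - 9898920 = 8372 - 9898920 = -9890548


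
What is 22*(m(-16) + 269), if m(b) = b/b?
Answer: 5940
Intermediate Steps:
m(b) = 1
22*(m(-16) + 269) = 22*(1 + 269) = 22*270 = 5940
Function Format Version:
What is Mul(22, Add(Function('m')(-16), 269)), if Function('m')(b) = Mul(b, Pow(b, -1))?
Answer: 5940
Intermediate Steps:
Function('m')(b) = 1
Mul(22, Add(Function('m')(-16), 269)) = Mul(22, Add(1, 269)) = Mul(22, 270) = 5940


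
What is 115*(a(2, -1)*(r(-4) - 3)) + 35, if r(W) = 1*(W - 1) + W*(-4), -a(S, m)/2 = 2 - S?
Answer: 35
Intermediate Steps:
a(S, m) = -4 + 2*S (a(S, m) = -2*(2 - S) = -4 + 2*S)
r(W) = -1 - 3*W (r(W) = 1*(-1 + W) - 4*W = (-1 + W) - 4*W = -1 - 3*W)
115*(a(2, -1)*(r(-4) - 3)) + 35 = 115*((-4 + 2*2)*((-1 - 3*(-4)) - 3)) + 35 = 115*((-4 + 4)*((-1 + 12) - 3)) + 35 = 115*(0*(11 - 3)) + 35 = 115*(0*8) + 35 = 115*0 + 35 = 0 + 35 = 35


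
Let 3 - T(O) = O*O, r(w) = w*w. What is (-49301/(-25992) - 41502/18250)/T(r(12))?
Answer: 89488367/4917390741000 ≈ 1.8198e-5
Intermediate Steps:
r(w) = w²
T(O) = 3 - O² (T(O) = 3 - O*O = 3 - O²)
(-49301/(-25992) - 41502/18250)/T(r(12)) = (-49301/(-25992) - 41502/18250)/(3 - (12²)²) = (-49301*(-1/25992) - 41502*1/18250)/(3 - 1*144²) = (49301/25992 - 20751/9125)/(3 - 1*20736) = -89488367/(237177000*(3 - 20736)) = -89488367/237177000/(-20733) = -89488367/237177000*(-1/20733) = 89488367/4917390741000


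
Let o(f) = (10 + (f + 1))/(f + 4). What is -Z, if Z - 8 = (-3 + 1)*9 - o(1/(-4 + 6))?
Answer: 113/9 ≈ 12.556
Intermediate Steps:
o(f) = (11 + f)/(4 + f) (o(f) = (10 + (1 + f))/(4 + f) = (11 + f)/(4 + f))
Z = -113/9 (Z = 8 + ((-3 + 1)*9 - (11 + 1/(-4 + 6))/(4 + 1/(-4 + 6))) = 8 + (-2*9 - (11 + 1/2)/(4 + 1/2)) = 8 + (-18 - (11 + ½)/(4 + ½)) = 8 + (-18 - 23/(9/2*2)) = 8 + (-18 - 2*23/(9*2)) = 8 + (-18 - 1*23/9) = 8 + (-18 - 23/9) = 8 - 185/9 = -113/9 ≈ -12.556)
-Z = -1*(-113/9) = 113/9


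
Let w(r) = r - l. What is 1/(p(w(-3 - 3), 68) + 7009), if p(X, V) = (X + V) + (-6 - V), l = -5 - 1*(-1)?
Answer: 1/7001 ≈ 0.00014284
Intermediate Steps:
l = -4 (l = -5 + 1 = -4)
w(r) = 4 + r (w(r) = r - 1*(-4) = r + 4 = 4 + r)
p(X, V) = -6 + X (p(X, V) = (V + X) + (-6 - V) = -6 + X)
1/(p(w(-3 - 3), 68) + 7009) = 1/((-6 + (4 + (-3 - 3))) + 7009) = 1/((-6 + (4 - 6)) + 7009) = 1/((-6 - 2) + 7009) = 1/(-8 + 7009) = 1/7001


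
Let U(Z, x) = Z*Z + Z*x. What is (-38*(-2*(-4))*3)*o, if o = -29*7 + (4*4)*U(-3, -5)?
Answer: -165072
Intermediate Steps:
U(Z, x) = Z**2 + Z*x
o = 181 (o = -29*7 + (4*4)*(-3*(-3 - 5)) = -203 + 16*(-3*(-8)) = -203 + 16*24 = -203 + 384 = 181)
(-38*(-2*(-4))*3)*o = -38*(-2*(-4))*3*181 = -304*3*181 = -38*24*181 = -912*181 = -165072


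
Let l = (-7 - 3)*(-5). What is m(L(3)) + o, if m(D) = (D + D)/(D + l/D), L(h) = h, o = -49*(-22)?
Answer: 63620/59 ≈ 1078.3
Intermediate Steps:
o = 1078
l = 50 (l = -10*(-5) = 50)
m(D) = 2*D/(D + 50/D) (m(D) = (D + D)/(D + 50/D) = (2*D)/(D + 50/D) = 2*D/(D + 50/D))
m(L(3)) + o = 2*3²/(50 + 3²) + 1078 = 2*9/(50 + 9) + 1078 = 2*9/59 + 1078 = 2*9*(1/59) + 1078 = 18/59 + 1078 = 63620/59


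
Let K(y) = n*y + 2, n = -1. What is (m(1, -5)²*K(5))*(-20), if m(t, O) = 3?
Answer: 540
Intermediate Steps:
K(y) = 2 - y (K(y) = -y + 2 = 2 - y)
(m(1, -5)²*K(5))*(-20) = (3²*(2 - 1*5))*(-20) = (9*(2 - 5))*(-20) = (9*(-3))*(-20) = -27*(-20) = 540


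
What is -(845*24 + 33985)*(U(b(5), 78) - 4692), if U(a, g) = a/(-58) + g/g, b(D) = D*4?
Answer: 7382698985/29 ≈ 2.5458e+8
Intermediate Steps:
b(D) = 4*D
U(a, g) = 1 - a/58 (U(a, g) = a*(-1/58) + 1 = -a/58 + 1 = 1 - a/58)
-(845*24 + 33985)*(U(b(5), 78) - 4692) = -(845*24 + 33985)*((1 - 2*5/29) - 4692) = -(20280 + 33985)*((1 - 1/58*20) - 4692) = -54265*((1 - 10/29) - 4692) = -54265*(19/29 - 4692) = -54265*(-136049)/29 = -1*(-7382698985/29) = 7382698985/29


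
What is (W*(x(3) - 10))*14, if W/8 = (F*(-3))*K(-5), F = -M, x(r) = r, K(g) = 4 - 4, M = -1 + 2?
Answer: 0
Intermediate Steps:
M = 1
K(g) = 0
F = -1 (F = -1*1 = -1)
W = 0 (W = 8*(-1*(-3)*0) = 8*(3*0) = 8*0 = 0)
(W*(x(3) - 10))*14 = (0*(3 - 10))*14 = (0*(-7))*14 = 0*14 = 0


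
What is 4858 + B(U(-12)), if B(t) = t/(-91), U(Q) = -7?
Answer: 63155/13 ≈ 4858.1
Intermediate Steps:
B(t) = -t/91 (B(t) = t*(-1/91) = -t/91)
4858 + B(U(-12)) = 4858 - 1/91*(-7) = 4858 + 1/13 = 63155/13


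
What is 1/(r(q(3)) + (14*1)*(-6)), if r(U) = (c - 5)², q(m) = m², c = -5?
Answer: 1/16 ≈ 0.062500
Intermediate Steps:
r(U) = 100 (r(U) = (-5 - 5)² = (-10)² = 100)
1/(r(q(3)) + (14*1)*(-6)) = 1/(100 + (14*1)*(-6)) = 1/(100 + 14*(-6)) = 1/(100 - 84) = 1/16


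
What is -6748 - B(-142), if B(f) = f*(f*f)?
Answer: 2856540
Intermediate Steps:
B(f) = f³ (B(f) = f*f² = f³)
-6748 - B(-142) = -6748 - 1*(-142)³ = -6748 - 1*(-2863288) = -6748 + 2863288 = 2856540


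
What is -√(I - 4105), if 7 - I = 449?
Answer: -I*√4547 ≈ -67.431*I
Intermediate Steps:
I = -442 (I = 7 - 1*449 = 7 - 449 = -442)
-√(I - 4105) = -√(-442 - 4105) = -√(-4547) = -I*√4547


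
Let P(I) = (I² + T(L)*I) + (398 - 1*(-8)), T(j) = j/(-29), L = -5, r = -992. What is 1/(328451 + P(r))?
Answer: 29/38069749 ≈ 7.6176e-7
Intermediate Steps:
T(j) = -j/29 (T(j) = j*(-1/29) = -j/29)
P(I) = 406 + I² + 5*I/29 (P(I) = (I² + (-1/29*(-5))*I) + (398 - 1*(-8)) = (I² + 5*I/29) + (398 + 8) = (I² + 5*I/29) + 406 = 406 + I² + 5*I/29)
1/(328451 + P(r)) = 1/(328451 + (406 + (-992)² + (5/29)*(-992))) = 1/(328451 + (406 + 984064 - 4960/29)) = 1/(328451 + 28544670/29) = 1/(38069749/29) = 29/38069749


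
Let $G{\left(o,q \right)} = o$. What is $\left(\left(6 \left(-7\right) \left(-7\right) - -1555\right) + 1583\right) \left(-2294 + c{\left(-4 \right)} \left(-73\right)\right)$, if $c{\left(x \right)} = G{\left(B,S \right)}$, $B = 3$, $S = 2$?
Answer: $-8624616$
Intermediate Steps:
$c{\left(x \right)} = 3$
$\left(\left(6 \left(-7\right) \left(-7\right) - -1555\right) + 1583\right) \left(-2294 + c{\left(-4 \right)} \left(-73\right)\right) = \left(\left(6 \left(-7\right) \left(-7\right) - -1555\right) + 1583\right) \left(-2294 + 3 \left(-73\right)\right) = \left(\left(\left(-42\right) \left(-7\right) + 1555\right) + 1583\right) \left(-2294 - 219\right) = \left(\left(294 + 1555\right) + 1583\right) \left(-2513\right) = \left(1849 + 1583\right) \left(-2513\right) = 3432 \left(-2513\right) = -8624616$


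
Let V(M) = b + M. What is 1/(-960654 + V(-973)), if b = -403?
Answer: -1/962030 ≈ -1.0395e-6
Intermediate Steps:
V(M) = -403 + M
1/(-960654 + V(-973)) = 1/(-960654 + (-403 - 973)) = 1/(-960654 - 1376) = 1/(-962030) = -1/962030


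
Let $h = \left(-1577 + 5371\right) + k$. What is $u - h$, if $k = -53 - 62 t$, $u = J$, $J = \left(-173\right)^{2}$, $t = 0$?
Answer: $26188$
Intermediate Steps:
$J = 29929$
$u = 29929$
$k = -53$ ($k = -53 - 0 = -53 + 0 = -53$)
$h = 3741$ ($h = \left(-1577 + 5371\right) - 53 = 3794 - 53 = 3741$)
$u - h = 29929 - 3741 = 26188$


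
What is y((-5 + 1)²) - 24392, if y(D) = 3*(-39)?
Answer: -24509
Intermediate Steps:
y(D) = -117
y((-5 + 1)²) - 24392 = -117 - 24392 = -24509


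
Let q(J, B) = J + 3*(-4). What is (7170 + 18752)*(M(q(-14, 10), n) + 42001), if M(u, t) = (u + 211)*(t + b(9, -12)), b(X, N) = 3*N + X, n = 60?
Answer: 1247003732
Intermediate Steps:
b(X, N) = X + 3*N
q(J, B) = -12 + J (q(J, B) = J - 12 = -12 + J)
M(u, t) = (-27 + t)*(211 + u) (M(u, t) = (u + 211)*(t + (9 + 3*(-12))) = (211 + u)*(t + (9 - 36)) = (211 + u)*(t - 27) = (211 + u)*(-27 + t) = (-27 + t)*(211 + u))
(7170 + 18752)*(M(q(-14, 10), n) + 42001) = (7170 + 18752)*((-5697 - 27*(-12 - 14) + 211*60 + 60*(-12 - 14)) + 42001) = 25922*((-5697 - 27*(-26) + 12660 + 60*(-26)) + 42001) = 25922*((-5697 + 702 + 12660 - 1560) + 42001) = 25922*(6105 + 42001) = 25922*48106 = 1247003732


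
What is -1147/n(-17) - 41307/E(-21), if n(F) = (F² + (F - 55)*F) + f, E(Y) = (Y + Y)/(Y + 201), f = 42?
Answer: 275280503/1555 ≈ 1.7703e+5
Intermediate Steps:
E(Y) = 2*Y/(201 + Y) (E(Y) = (2*Y)/(201 + Y) = 2*Y/(201 + Y))
n(F) = 42 + F² + F*(-55 + F) (n(F) = (F² + (F - 55)*F) + 42 = (F² + (-55 + F)*F) + 42 = (F² + F*(-55 + F)) + 42 = 42 + F² + F*(-55 + F))
-1147/n(-17) - 41307/E(-21) = -1147/(42 - 55*(-17) + 2*(-17)²) - 41307/(2*(-21)/(201 - 21)) = -1147/(42 + 935 + 2*289) - 41307/(2*(-21)/180) = -1147/(42 + 935 + 578) - 41307/(2*(-21)*(1/180)) = -1147/1555 - 41307/(-7/30) = -1147*1/1555 - 41307*(-30/7) = -1147/1555 + 177030 = 275280503/1555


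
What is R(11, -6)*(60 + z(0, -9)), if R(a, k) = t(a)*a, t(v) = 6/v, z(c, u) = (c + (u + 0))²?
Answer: 846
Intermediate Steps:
z(c, u) = (c + u)²
R(a, k) = 6 (R(a, k) = (6/a)*a = 6)
R(11, -6)*(60 + z(0, -9)) = 6*(60 + (0 - 9)²) = 6*(60 + (-9)²) = 6*(60 + 81) = 6*141 = 846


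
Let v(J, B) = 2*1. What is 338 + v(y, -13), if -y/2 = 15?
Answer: 340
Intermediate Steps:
y = -30 (y = -2*15 = -30)
v(J, B) = 2
338 + v(y, -13) = 338 + 2 = 340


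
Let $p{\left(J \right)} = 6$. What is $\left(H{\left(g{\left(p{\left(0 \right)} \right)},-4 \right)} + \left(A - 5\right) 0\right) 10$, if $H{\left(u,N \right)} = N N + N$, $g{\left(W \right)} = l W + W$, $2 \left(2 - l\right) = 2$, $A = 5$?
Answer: $120$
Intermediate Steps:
$l = 1$ ($l = 2 - 1 = 1$)
$g{\left(W \right)} = 2 W$ ($g{\left(W \right)} = 1 W + W = W + W = 2 W$)
$H{\left(u,N \right)} = N + N^{2}$ ($H{\left(u,N \right)} = N^{2} + N = N + N^{2}$)
$\left(H{\left(g{\left(p{\left(0 \right)} \right)},-4 \right)} + \left(A - 5\right) 0\right) 10 = \left(- 4 \left(1 - 4\right) + \left(5 - 5\right) 0\right) 10 = \left(\left(-4\right) \left(-3\right) + 0 \cdot 0\right) 10 = \left(12 + 0\right) 10 = 12 \cdot 10 = 120$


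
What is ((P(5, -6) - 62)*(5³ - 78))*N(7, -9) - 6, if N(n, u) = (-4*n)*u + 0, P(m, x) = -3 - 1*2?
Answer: -793554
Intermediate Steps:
P(m, x) = -5 (P(m, x) = -3 - 2 = -5)
N(n, u) = -4*n*u (N(n, u) = -4*n*u + 0 = -4*n*u)
((P(5, -6) - 62)*(5³ - 78))*N(7, -9) - 6 = ((-5 - 62)*(5³ - 78))*(-4*7*(-9)) - 6 = -67*(125 - 78)*252 - 6 = -67*47*252 - 6 = -3149*252 - 6 = -793548 - 6 = -793554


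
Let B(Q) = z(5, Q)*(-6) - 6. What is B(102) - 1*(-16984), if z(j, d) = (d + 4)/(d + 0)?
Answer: 288520/17 ≈ 16972.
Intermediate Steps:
z(j, d) = (4 + d)/d
B(Q) = -6 - 6*(4 + Q)/Q (B(Q) = ((4 + Q)/Q)*(-6) - 6 = -6*(4 + Q)/Q - 6 = -6 - 6*(4 + Q)/Q)
B(102) - 1*(-16984) = (-12 - 24/102) - 1*(-16984) = (-12 - 24*1/102) + 16984 = (-12 - 4/17) + 16984 = -208/17 + 16984 = 288520/17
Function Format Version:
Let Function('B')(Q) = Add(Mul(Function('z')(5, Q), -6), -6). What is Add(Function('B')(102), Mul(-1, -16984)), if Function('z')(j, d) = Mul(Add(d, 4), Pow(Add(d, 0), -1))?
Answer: Rational(288520, 17) ≈ 16972.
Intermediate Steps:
Function('z')(j, d) = Mul(Pow(d, -1), Add(4, d)) (Function('z')(j, d) = Mul(Add(4, d), Pow(d, -1)) = Mul(Pow(d, -1), Add(4, d)))
Function('B')(Q) = Add(-6, Mul(-6, Pow(Q, -1), Add(4, Q))) (Function('B')(Q) = Add(Mul(Mul(Pow(Q, -1), Add(4, Q)), -6), -6) = Add(Mul(-6, Pow(Q, -1), Add(4, Q)), -6) = Add(-6, Mul(-6, Pow(Q, -1), Add(4, Q))))
Add(Function('B')(102), Mul(-1, -16984)) = Add(Add(-12, Mul(-24, Pow(102, -1))), Mul(-1, -16984)) = Add(Add(-12, Mul(-24, Rational(1, 102))), 16984) = Add(Add(-12, Rational(-4, 17)), 16984) = Add(Rational(-208, 17), 16984) = Rational(288520, 17)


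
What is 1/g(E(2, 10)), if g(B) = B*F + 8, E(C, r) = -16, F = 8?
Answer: -1/120 ≈ -0.0083333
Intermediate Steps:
g(B) = 8 + 8*B (g(B) = B*8 + 8 = 8*B + 8 = 8 + 8*B)
1/g(E(2, 10)) = 1/(8 + 8*(-16)) = 1/(8 - 128) = 1/(-120) = -1/120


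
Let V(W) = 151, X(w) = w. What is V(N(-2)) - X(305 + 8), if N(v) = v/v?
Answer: -162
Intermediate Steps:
N(v) = 1
V(N(-2)) - X(305 + 8) = 151 - (305 + 8) = 151 - 1*313 = 151 - 313 = -162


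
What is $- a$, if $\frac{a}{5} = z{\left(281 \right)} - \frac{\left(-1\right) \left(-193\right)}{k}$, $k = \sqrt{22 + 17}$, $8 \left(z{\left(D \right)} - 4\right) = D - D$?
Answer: $-20 + \frac{965 \sqrt{39}}{39} \approx 134.52$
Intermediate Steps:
$z{\left(D \right)} = 4$ ($z{\left(D \right)} = 4 + \frac{D - D}{8} = 4 + \frac{1}{8} \cdot 0 = 4 + 0 = 4$)
$k = \sqrt{39} \approx 6.245$
$a = 20 - \frac{965 \sqrt{39}}{39}$ ($a = 5 \left(4 - \frac{\left(-1\right) \left(-193\right)}{\sqrt{39}}\right) = 5 \left(4 - \frac{\sqrt{39}}{39} \cdot 193\right) = 5 \left(4 - \frac{193 \sqrt{39}}{39}\right) = 20 - \frac{965 \sqrt{39}}{39} \approx -134.52$)
$- a = - (20 - \frac{965 \sqrt{39}}{39}) = -20 + \frac{965 \sqrt{39}}{39}$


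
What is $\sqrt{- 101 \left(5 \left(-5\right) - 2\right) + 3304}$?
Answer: $\sqrt{6031} \approx 77.66$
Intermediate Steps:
$\sqrt{- 101 \left(5 \left(-5\right) - 2\right) + 3304} = \sqrt{- 101 \left(-25 - 2\right) + 3304} = \sqrt{\left(-101\right) \left(-27\right) + 3304} = \sqrt{2727 + 3304} = \sqrt{6031}$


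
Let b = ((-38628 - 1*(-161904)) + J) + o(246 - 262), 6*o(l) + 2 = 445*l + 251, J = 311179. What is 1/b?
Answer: 6/2599859 ≈ 2.3078e-6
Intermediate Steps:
o(l) = 83/2 + 445*l/6 (o(l) = -⅓ + (445*l + 251)/6 = -⅓ + (251 + 445*l)/6 = -⅓ + (251/6 + 445*l/6) = 83/2 + 445*l/6)
b = 2599859/6 (b = ((-38628 - 1*(-161904)) + 311179) + (83/2 + 445*(246 - 262)/6) = ((-38628 + 161904) + 311179) + (83/2 + (445/6)*(-16)) = (123276 + 311179) + (83/2 - 3560/3) = 434455 - 6871/6 = 2599859/6 ≈ 4.3331e+5)
1/b = 1/(2599859/6) = 6/2599859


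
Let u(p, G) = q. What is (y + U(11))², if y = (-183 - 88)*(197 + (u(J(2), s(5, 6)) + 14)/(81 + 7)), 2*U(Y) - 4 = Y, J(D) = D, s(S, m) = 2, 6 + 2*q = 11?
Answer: 730828363225/256 ≈ 2.8548e+9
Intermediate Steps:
q = 5/2 (q = -3 + (½)*11 = -3 + 11/2 = 5/2 ≈ 2.5000)
u(p, G) = 5/2
U(Y) = 2 + Y/2
y = -855005/16 (y = (-183 - 88)*(197 + (5/2 + 14)/(81 + 7)) = -271*(197 + (33/2)/88) = -271*(197 + (33/2)*(1/88)) = -271*(197 + 3/16) = -271*3155/16 = -855005/16 ≈ -53438.)
(y + U(11))² = (-855005/16 + (2 + (½)*11))² = (-855005/16 + (2 + 11/2))² = (-855005/16 + 15/2)² = (-854885/16)² = 730828363225/256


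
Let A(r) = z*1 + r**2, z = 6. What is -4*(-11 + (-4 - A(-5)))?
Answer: 184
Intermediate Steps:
A(r) = 6 + r**2 (A(r) = 6*1 + r**2 = 6 + r**2)
-4*(-11 + (-4 - A(-5))) = -4*(-11 + (-4 - (6 + (-5)**2))) = -4*(-11 + (-4 - (6 + 25))) = -4*(-11 + (-4 - 1*31)) = -4*(-11 + (-4 - 31)) = -4*(-11 - 35) = -4*(-46) = 184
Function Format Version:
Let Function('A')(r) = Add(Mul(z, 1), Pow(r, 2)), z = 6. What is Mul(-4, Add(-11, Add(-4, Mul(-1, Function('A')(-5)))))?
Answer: 184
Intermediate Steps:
Function('A')(r) = Add(6, Pow(r, 2)) (Function('A')(r) = Add(Mul(6, 1), Pow(r, 2)) = Add(6, Pow(r, 2)))
Mul(-4, Add(-11, Add(-4, Mul(-1, Function('A')(-5))))) = Mul(-4, Add(-11, Add(-4, Mul(-1, Add(6, Pow(-5, 2)))))) = Mul(-4, Add(-11, Add(-4, Mul(-1, Add(6, 25))))) = Mul(-4, Add(-11, Add(-4, Mul(-1, 31)))) = Mul(-4, Add(-11, Add(-4, -31))) = Mul(-4, Add(-11, -35)) = Mul(-4, -46) = 184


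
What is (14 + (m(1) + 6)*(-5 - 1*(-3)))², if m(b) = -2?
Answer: 36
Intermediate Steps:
(14 + (m(1) + 6)*(-5 - 1*(-3)))² = (14 + (-2 + 6)*(-5 - 1*(-3)))² = (14 + 4*(-5 + 3))² = (14 + 4*(-2))² = (14 - 8)² = 6² = 36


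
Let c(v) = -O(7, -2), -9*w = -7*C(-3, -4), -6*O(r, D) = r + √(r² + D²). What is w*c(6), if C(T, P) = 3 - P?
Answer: 343/54 + 49*√53/54 ≈ 12.958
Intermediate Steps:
O(r, D) = -r/6 - √(D² + r²)/6 (O(r, D) = -(r + √(r² + D²))/6 = -(r + √(D² + r²))/6 = -r/6 - √(D² + r²)/6)
w = 49/9 (w = -(-7)*(3 - 1*(-4))/9 = -(-7)*(3 + 4)/9 = -(-7)*7/9 = -⅑*(-49) = 49/9 ≈ 5.4444)
c(v) = 7/6 + √53/6 (c(v) = -(-⅙*7 - √((-2)² + 7²)/6) = -(-7/6 - √(4 + 49)/6) = -(-7/6 - √53/6) = 7/6 + √53/6)
w*c(6) = 49*(7/6 + √53/6)/9 = 343/54 + 49*√53/54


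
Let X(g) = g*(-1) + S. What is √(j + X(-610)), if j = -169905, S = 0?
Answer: 7*I*√3455 ≈ 411.45*I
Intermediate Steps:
X(g) = -g (X(g) = g*(-1) + 0 = -g + 0 = -g)
√(j + X(-610)) = √(-169905 - 1*(-610)) = √(-169905 + 610) = √(-169295) = 7*I*√3455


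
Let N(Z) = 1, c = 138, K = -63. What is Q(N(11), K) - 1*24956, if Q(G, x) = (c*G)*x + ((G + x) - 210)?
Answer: -33922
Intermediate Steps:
Q(G, x) = -210 + G + x + 138*G*x (Q(G, x) = (138*G)*x + ((G + x) - 210) = 138*G*x + (-210 + G + x) = -210 + G + x + 138*G*x)
Q(N(11), K) - 1*24956 = (-210 + 1 - 63 + 138*1*(-63)) - 1*24956 = (-210 + 1 - 63 - 8694) - 24956 = -8966 - 24956 = -33922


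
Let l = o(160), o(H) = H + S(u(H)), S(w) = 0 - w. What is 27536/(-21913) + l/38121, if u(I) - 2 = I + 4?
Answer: -349943778/278448491 ≈ -1.2568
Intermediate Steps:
u(I) = 6 + I (u(I) = 2 + (I + 4) = 2 + (4 + I) = 6 + I)
S(w) = -w
o(H) = -6 (o(H) = H - (6 + H) = H + (-6 - H) = -6)
l = -6
27536/(-21913) + l/38121 = 27536/(-21913) - 6/38121 = 27536*(-1/21913) - 6*1/38121 = -27536/21913 - 2/12707 = -349943778/278448491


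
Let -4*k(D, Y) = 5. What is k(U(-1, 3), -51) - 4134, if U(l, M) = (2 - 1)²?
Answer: -16541/4 ≈ -4135.3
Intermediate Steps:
U(l, M) = 1 (U(l, M) = 1² = 1)
k(D, Y) = -5/4 (k(D, Y) = -¼*5 = -5/4)
k(U(-1, 3), -51) - 4134 = -5/4 - 4134 = -16541/4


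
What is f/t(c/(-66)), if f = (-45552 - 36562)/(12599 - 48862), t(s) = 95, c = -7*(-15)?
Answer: 82114/3444985 ≈ 0.023836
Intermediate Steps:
c = 105
f = 82114/36263 (f = -82114/(-36263) = -82114*(-1/36263) = 82114/36263 ≈ 2.2644)
f/t(c/(-66)) = (82114/36263)/95 = (82114/36263)*(1/95) = 82114/3444985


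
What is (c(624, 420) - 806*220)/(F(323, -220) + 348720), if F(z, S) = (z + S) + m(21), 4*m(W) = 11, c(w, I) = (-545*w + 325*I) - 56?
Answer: -1523824/1395303 ≈ -1.0921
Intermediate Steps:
c(w, I) = -56 - 545*w + 325*I
m(W) = 11/4 (m(W) = (¼)*11 = 11/4)
F(z, S) = 11/4 + S + z (F(z, S) = (z + S) + 11/4 = (S + z) + 11/4 = 11/4 + S + z)
(c(624, 420) - 806*220)/(F(323, -220) + 348720) = ((-56 - 545*624 + 325*420) - 806*220)/((11/4 - 220 + 323) + 348720) = ((-56 - 340080 + 136500) - 177320)/(423/4 + 348720) = (-203636 - 177320)/(1395303/4) = -380956*4/1395303 = -1523824/1395303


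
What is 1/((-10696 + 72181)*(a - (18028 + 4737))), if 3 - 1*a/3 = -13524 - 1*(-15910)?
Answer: -1/1839262290 ≈ -5.4370e-10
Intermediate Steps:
a = -7149 (a = 9 - 3*(-13524 - 1*(-15910)) = 9 - 3*(-13524 + 15910) = 9 - 3*2386 = 9 - 7158 = -7149)
1/((-10696 + 72181)*(a - (18028 + 4737))) = 1/((-10696 + 72181)*(-7149 - (18028 + 4737))) = 1/(61485*(-7149 - 1*22765)) = 1/(61485*(-7149 - 22765)) = (1/61485)/(-29914) = (1/61485)*(-1/29914) = -1/1839262290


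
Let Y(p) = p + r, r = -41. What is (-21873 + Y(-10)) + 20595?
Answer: -1329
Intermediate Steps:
Y(p) = -41 + p (Y(p) = p - 41 = -41 + p)
(-21873 + Y(-10)) + 20595 = (-21873 + (-41 - 10)) + 20595 = (-21873 - 51) + 20595 = -21924 + 20595 = -1329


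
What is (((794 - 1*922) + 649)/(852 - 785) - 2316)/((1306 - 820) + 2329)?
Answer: -154651/188605 ≈ -0.81997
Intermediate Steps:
(((794 - 1*922) + 649)/(852 - 785) - 2316)/((1306 - 820) + 2329) = (((794 - 922) + 649)/67 - 2316)/(486 + 2329) = ((-128 + 649)*(1/67) - 2316)/2815 = (521*(1/67) - 2316)*(1/2815) = (521/67 - 2316)*(1/2815) = -154651/67*1/2815 = -154651/188605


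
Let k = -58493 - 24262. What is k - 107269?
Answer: -190024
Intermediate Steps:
k = -82755
k - 107269 = -82755 - 107269 = -190024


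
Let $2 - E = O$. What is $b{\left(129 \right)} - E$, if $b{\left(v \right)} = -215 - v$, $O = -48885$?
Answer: $-49231$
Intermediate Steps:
$E = 48887$ ($E = 2 - -48885 = 2 + 48885 = 48887$)
$b{\left(129 \right)} - E = \left(-215 - 129\right) - 48887 = -344 - 48887 = -49231$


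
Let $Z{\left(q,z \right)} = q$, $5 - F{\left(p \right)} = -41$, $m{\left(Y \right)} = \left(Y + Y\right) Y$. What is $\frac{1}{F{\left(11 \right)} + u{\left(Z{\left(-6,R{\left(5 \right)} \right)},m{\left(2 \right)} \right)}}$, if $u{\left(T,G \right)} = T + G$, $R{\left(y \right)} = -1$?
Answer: $\frac{1}{48} \approx 0.020833$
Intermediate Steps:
$m{\left(Y \right)} = 2 Y^{2}$ ($m{\left(Y \right)} = 2 Y Y = 2 Y^{2}$)
$F{\left(p \right)} = 46$ ($F{\left(p \right)} = 5 - -41 = 5 + 41 = 46$)
$u{\left(T,G \right)} = G + T$
$\frac{1}{F{\left(11 \right)} + u{\left(Z{\left(-6,R{\left(5 \right)} \right)},m{\left(2 \right)} \right)}} = \frac{1}{46 - \left(6 - 2 \cdot 2^{2}\right)} = \frac{1}{46 + \left(2 \cdot 4 - 6\right)} = \frac{1}{46 + \left(8 - 6\right)} = \frac{1}{46 + 2} = \frac{1}{48}$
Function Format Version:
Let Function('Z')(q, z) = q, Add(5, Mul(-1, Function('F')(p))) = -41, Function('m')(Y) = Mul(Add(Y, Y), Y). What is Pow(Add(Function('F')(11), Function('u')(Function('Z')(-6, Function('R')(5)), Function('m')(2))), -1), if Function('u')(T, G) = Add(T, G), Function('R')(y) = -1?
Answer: Rational(1, 48) ≈ 0.020833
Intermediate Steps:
Function('m')(Y) = Mul(2, Pow(Y, 2)) (Function('m')(Y) = Mul(Mul(2, Y), Y) = Mul(2, Pow(Y, 2)))
Function('F')(p) = 46 (Function('F')(p) = Add(5, Mul(-1, -41)) = Add(5, 41) = 46)
Function('u')(T, G) = Add(G, T)
Pow(Add(Function('F')(11), Function('u')(Function('Z')(-6, Function('R')(5)), Function('m')(2))), -1) = Pow(Add(46, Add(Mul(2, Pow(2, 2)), -6)), -1) = Pow(Add(46, Add(Mul(2, 4), -6)), -1) = Pow(Add(46, Add(8, -6)), -1) = Pow(Add(46, 2), -1) = Pow(48, -1) = Rational(1, 48)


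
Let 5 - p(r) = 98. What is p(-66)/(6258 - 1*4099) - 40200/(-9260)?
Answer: 4296531/999617 ≈ 4.2982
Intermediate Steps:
p(r) = -93 (p(r) = 5 - 1*98 = 5 - 98 = -93)
p(-66)/(6258 - 1*4099) - 40200/(-9260) = -93/(6258 - 1*4099) - 40200/(-9260) = -93/(6258 - 4099) - 40200*(-1/9260) = -93/2159 + 2010/463 = 4296531/999617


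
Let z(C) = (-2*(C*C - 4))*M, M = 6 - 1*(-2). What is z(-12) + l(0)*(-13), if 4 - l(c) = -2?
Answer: -2318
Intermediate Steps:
l(c) = 6 (l(c) = 4 - 1*(-2) = 4 + 2 = 6)
M = 8 (M = 6 + 2 = 8)
z(C) = 64 - 16*C² (z(C) = -2*(C*C - 4)*8 = -2*(C² - 4)*8 = -2*(-4 + C²)*8 = (8 - 2*C²)*8 = 64 - 16*C²)
z(-12) + l(0)*(-13) = (64 - 16*(-12)²) + 6*(-13) = (64 - 16*144) - 78 = (64 - 2304) - 78 = -2240 - 78 = -2318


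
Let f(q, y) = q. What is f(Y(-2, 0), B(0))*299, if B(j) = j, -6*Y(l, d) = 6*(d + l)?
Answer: 598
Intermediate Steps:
Y(l, d) = -d - l (Y(l, d) = -(d + l) = -(6*d + 6*l)/6 = -d - l)
f(Y(-2, 0), B(0))*299 = (-1*0 - 1*(-2))*299 = (0 + 2)*299 = 2*299 = 598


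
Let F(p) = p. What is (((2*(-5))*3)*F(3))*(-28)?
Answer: 2520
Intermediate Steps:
(((2*(-5))*3)*F(3))*(-28) = (((2*(-5))*3)*3)*(-28) = (-10*3*3)*(-28) = -30*3*(-28) = -90*(-28) = 2520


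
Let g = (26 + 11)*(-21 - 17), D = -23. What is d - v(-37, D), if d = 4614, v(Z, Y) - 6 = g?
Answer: 6014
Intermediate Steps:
g = -1406 (g = 37*(-38) = -1406)
v(Z, Y) = -1400 (v(Z, Y) = 6 - 1406 = -1400)
d - v(-37, D) = 4614 - 1*(-1400) = 4614 + 1400 = 6014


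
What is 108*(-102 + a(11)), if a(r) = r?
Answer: -9828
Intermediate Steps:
108*(-102 + a(11)) = 108*(-102 + 11) = 108*(-91) = -9828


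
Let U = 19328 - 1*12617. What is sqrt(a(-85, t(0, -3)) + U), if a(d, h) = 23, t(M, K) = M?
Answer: sqrt(6734) ≈ 82.061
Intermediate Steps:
U = 6711 (U = 19328 - 12617 = 6711)
sqrt(a(-85, t(0, -3)) + U) = sqrt(23 + 6711) = sqrt(6734)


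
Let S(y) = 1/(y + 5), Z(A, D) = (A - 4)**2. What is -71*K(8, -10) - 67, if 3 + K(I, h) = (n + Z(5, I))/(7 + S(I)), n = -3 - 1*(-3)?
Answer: 12509/92 ≈ 135.97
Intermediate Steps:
Z(A, D) = (-4 + A)**2
n = 0 (n = -3 + 3 = 0)
S(y) = 1/(5 + y)
K(I, h) = -3 + 1/(7 + 1/(5 + I)) (K(I, h) = -3 + (0 + (-4 + 5)**2)/(7 + 1/(5 + I)) = -3 + (0 + 1**2)/(7 + 1/(5 + I)) = -3 + (0 + 1)/(7 + 1/(5 + I)) = -3 + 1/(7 + 1/(5 + I)))
-71*K(8, -10) - 67 = -71*(-103 - 20*8)/(36 + 7*8) - 67 = -71*(-103 - 160)/(36 + 56) - 67 = -71*(-263)/92 - 67 = -71*(-263/92) - 67 = 18673/92 - 67 = 12509/92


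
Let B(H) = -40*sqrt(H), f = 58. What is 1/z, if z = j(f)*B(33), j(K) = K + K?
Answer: -sqrt(33)/153120 ≈ -3.7517e-5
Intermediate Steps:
j(K) = 2*K
z = -4640*sqrt(33) (z = (2*58)*(-40*sqrt(33)) = 116*(-40*sqrt(33)) = -4640*sqrt(33) ≈ -26655.)
1/z = 1/(-4640*sqrt(33)) = -sqrt(33)/153120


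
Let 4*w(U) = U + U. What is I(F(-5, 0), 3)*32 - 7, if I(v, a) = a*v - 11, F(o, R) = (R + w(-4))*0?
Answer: -359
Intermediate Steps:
w(U) = U/2 (w(U) = (U + U)/4 = (2*U)/4 = U/2)
F(o, R) = 0 (F(o, R) = (R + (1/2)*(-4))*0 = (R - 2)*0 = (-2 + R)*0 = 0)
I(v, a) = -11 + a*v
I(F(-5, 0), 3)*32 - 7 = (-11 + 3*0)*32 - 7 = (-11 + 0)*32 - 7 = -11*32 - 7 = -352 - 7 = -359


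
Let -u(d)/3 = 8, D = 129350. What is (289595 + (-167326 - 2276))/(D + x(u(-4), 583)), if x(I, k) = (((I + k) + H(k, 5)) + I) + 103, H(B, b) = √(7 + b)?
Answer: 3899412521/4224220033 - 119993*√3/8448440066 ≈ 0.92308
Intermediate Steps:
u(d) = -24 (u(d) = -3*8 = -24)
x(I, k) = 103 + k + 2*I + 2*√3 (x(I, k) = (((I + k) + √(7 + 5)) + I) + 103 = (((I + k) + √12) + I) + 103 = (((I + k) + 2*√3) + I) + 103 = ((I + k + 2*√3) + I) + 103 = (k + 2*I + 2*√3) + 103 = 103 + k + 2*I + 2*√3)
(289595 + (-167326 - 2276))/(D + x(u(-4), 583)) = (289595 + (-167326 - 2276))/(129350 + (103 + 583 + 2*(-24) + 2*√3)) = (289595 - 169602)/(129350 + (103 + 583 - 48 + 2*√3)) = 119993/(129350 + (638 + 2*√3)) = 119993/(129988 + 2*√3)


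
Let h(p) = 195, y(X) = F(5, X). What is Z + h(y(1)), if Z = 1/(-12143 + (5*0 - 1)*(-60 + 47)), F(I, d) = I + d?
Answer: 2365349/12130 ≈ 195.00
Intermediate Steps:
y(X) = 5 + X
Z = -1/12130 (Z = 1/(-12143 + (0 - 1)*(-13)) = 1/(-12143 - 1*(-13)) = 1/(-12143 + 13) = 1/(-12130) = -1/12130 ≈ -8.2440e-5)
Z + h(y(1)) = -1/12130 + 195 = 2365349/12130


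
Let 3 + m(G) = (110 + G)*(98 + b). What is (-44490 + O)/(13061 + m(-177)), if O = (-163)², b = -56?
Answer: -17921/10244 ≈ -1.7494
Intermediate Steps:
m(G) = 4617 + 42*G (m(G) = -3 + (110 + G)*(98 - 56) = -3 + (110 + G)*42 = -3 + (4620 + 42*G) = 4617 + 42*G)
O = 26569
(-44490 + O)/(13061 + m(-177)) = (-44490 + 26569)/(13061 + (4617 + 42*(-177))) = -17921/(13061 + (4617 - 7434)) = -17921/(13061 - 2817) = -17921/10244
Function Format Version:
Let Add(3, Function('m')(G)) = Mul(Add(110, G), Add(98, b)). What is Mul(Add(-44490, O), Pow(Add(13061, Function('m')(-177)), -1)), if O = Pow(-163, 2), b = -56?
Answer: Rational(-17921, 10244) ≈ -1.7494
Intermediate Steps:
Function('m')(G) = Add(4617, Mul(42, G)) (Function('m')(G) = Add(-3, Mul(Add(110, G), Add(98, -56))) = Add(-3, Mul(Add(110, G), 42)) = Add(-3, Add(4620, Mul(42, G))) = Add(4617, Mul(42, G)))
O = 26569
Mul(Add(-44490, O), Pow(Add(13061, Function('m')(-177)), -1)) = Mul(Add(-44490, 26569), Pow(Add(13061, Add(4617, Mul(42, -177))), -1)) = Mul(-17921, Pow(Add(13061, Add(4617, -7434)), -1)) = Mul(-17921, Pow(Add(13061, -2817), -1)) = Mul(-17921, Pow(10244, -1)) = Mul(-17921, Rational(1, 10244)) = Rational(-17921, 10244)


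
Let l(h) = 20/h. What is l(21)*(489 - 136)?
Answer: 7060/21 ≈ 336.19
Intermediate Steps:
l(21)*(489 - 136) = (20/21)*(489 - 136) = (20*(1/21))*353 = (20/21)*353 = 7060/21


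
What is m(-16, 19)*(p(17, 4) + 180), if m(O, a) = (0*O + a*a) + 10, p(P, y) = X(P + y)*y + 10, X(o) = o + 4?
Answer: 107590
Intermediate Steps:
X(o) = 4 + o
p(P, y) = 10 + y*(4 + P + y) (p(P, y) = (4 + (P + y))*y + 10 = (4 + P + y)*y + 10 = y*(4 + P + y) + 10 = 10 + y*(4 + P + y))
m(O, a) = 10 + a**2 (m(O, a) = (0 + a**2) + 10 = a**2 + 10 = 10 + a**2)
m(-16, 19)*(p(17, 4) + 180) = (10 + 19**2)*((10 + 4*(4 + 17 + 4)) + 180) = (10 + 361)*((10 + 4*25) + 180) = 371*((10 + 100) + 180) = 371*(110 + 180) = 371*290 = 107590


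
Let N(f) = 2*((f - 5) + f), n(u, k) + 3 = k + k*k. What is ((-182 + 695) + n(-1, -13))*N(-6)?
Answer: -22644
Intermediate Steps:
n(u, k) = -3 + k + k² (n(u, k) = -3 + (k + k*k) = -3 + (k + k²) = -3 + k + k²)
N(f) = -10 + 4*f (N(f) = 2*((-5 + f) + f) = 2*(-5 + 2*f) = -10 + 4*f)
((-182 + 695) + n(-1, -13))*N(-6) = ((-182 + 695) + (-3 - 13 + (-13)²))*(-10 + 4*(-6)) = (513 + (-3 - 13 + 169))*(-10 - 24) = (513 + 153)*(-34) = 666*(-34) = -22644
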